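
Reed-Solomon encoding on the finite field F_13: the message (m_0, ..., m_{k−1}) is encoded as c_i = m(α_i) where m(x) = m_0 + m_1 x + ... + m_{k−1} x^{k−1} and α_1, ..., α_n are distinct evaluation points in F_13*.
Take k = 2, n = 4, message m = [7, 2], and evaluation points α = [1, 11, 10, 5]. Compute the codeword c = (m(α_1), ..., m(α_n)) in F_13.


c = [9, 3, 1, 4]

Message polynomial: m(x) = 7 + 2·x (mod 13).
For each evaluation point α_i, compute m(α_i) mod 13:
  α_1 = 1: Horner steps 2 → 9, so m(1) = 9.
  α_2 = 11: Horner steps 2 → 3, so m(11) = 3.
  α_3 = 10: Horner steps 2 → 1, so m(10) = 1.
  α_4 = 5: Horner steps 2 → 4, so m(5) = 4.
Codeword c = [9, 3, 1, 4] ∈ F_13^4.


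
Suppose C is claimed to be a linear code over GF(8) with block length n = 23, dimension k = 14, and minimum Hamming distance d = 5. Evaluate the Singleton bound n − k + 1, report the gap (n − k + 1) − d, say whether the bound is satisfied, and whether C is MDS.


Singleton RHS = n − k + 1 = 10, slack = 5, bound satisfied, not MDS.

Singleton bound: d ≤ n − k + 1.
Here n = 23, k = 14, so n − k + 1 = 10.
Given d = 5, check d ≤ 10: YES.
Slack = (n − k + 1) − d = 5.
The code is NOT MDS (slack = 5 > 0).
Description: the claimed parameters are [23, 14, 5]_8; such a code would be non-MDS.


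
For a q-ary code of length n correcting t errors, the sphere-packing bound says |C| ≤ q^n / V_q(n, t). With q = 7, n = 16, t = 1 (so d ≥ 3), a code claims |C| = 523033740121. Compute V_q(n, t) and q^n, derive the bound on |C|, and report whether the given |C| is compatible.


V_q(n, t) = 97, q^n = 33232930569601, Hamming bound = 342607531645, |C| = 523033740121 > bound (violated).

Step 1: Compute V_q(n, t) = Σ_{j=0}^1 C(n, j) (q−1)^j.
  j = 0: C(16,0)·(6)^0 = 1·1 = 1.
  j = 1: C(16,1)·(6)^1 = 16·6 = 96.
  V_q(n, t) = 1 + 96 = 97.
Step 2: q^n = 7^16 = 33232930569601.
Step 3: Hamming bound ⌊q^n / V_q(n,t)⌋ = ⌊33232930569601/97⌋ = 342607531645.
Step 4: Compare |C| = 523033740121 to 342607531645: violated.
The claimed |C| lies above the Hamming bound, so no 7-ary code of length 16 with d ≥ 3 can have 523033740121 codewords.


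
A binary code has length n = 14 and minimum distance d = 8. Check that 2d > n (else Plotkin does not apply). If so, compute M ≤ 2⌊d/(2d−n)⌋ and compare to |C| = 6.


Plotkin bound M ≤ 8; given |C| = 6 ≤ bound (satisfied).

Check applicability: 2d = 16, n = 14.
2d − n = 2 > 0, so Plotkin applies.
Compute d/(2d−n) = 8/2 ≈ 4.0000.
⌊d/(2d−n)⌋ = 4.
Plotkin bound: M ≤ 2·4 = 8.
Given |C| = 6, check: satisfied.
This |C| is below the Plotkin bound.


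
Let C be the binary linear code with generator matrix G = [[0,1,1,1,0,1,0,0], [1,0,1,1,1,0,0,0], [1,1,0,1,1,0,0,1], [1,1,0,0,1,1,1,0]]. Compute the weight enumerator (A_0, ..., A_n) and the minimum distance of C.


Weight distribution: A_0 = 1, A_1 = 1, A_3 = 2, A_4 = 5, A_5 = 5, A_6 = 2. Minimum distance d = 1.

Enumerate all 2^4 = 16 messages m ∈ F_2^4.
For each, compute codeword c = mG in F_2^8, then tally its weight.
  m = 0000 → c = 00000000, weight = 0.
  m = 1000 → c = 01110100, weight = 4.
  m = 0100 → c = 10111000, weight = 4.
  m = 1100 → c = 11001100, weight = 4.
  m = 0010 → c = 11011001, weight = 5.
  m = 1010 → c = 10101101, weight = 5.
  m = 0110 → c = 01100001, weight = 3.
  m = 1110 → c = 00010101, weight = 3.
  m = 0001 → c = 11001110, weight = 5.
  m = 1001 → c = 10111010, weight = 5.
  m = 0101 → c = 01110110, weight = 5.
  m = 1101 → c = 00000010, weight = 1.
  m = 0011 → c = 00010111, weight = 4.
  m = 1011 → c = 01100011, weight = 4.
  m = 0111 → c = 10101111, weight = 6.
  m = 1111 → c = 11011011, weight = 6.
Tally weights:
  weight 0: 1 codewords.
  weight 1: 1 codewords.
  weight 3: 2 codewords.
  weight 4: 5 codewords.
  weight 5: 5 codewords.
  weight 6: 2 codewords.
Minimum distance d = smallest w > 0 with A_w > 0 = 1.
Sanity: Σ A_w = 16 = 2^4 = 16 ✓.


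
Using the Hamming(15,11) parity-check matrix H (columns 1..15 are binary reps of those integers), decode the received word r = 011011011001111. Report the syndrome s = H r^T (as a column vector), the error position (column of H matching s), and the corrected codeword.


s = (0, 0, 1, 1)^T, error position = 3, corrected codeword c = 010011011001111

Compute s = H r^T mod 2 one row at a time:
  s_1 = 1 + 1 + 0 + 0 + 1 + 1 + 1 + 1 = 6 ≡ 0 (mod 2).
  s_2 = 0 + 1 + 1 + 0 + 1 + 1 + 1 + 1 = 6 ≡ 0 (mod 2).
  s_3 = 1 + 1 + 1 + 0 + 0 + 0 + 1 + 1 = 5 ≡ 1 (mod 2).
  s_4 = 0 + 1 + 1 + 0 + 1 + 0 + 1 + 1 = 5 ≡ 1 (mod 2).
s = (0, 0, 1, 1)^T — this equals column 3 of H (binary 0011), so error is at position 3.
Correct: flip bit 3 of r = 011011011001111 to get c = 010011011001111.


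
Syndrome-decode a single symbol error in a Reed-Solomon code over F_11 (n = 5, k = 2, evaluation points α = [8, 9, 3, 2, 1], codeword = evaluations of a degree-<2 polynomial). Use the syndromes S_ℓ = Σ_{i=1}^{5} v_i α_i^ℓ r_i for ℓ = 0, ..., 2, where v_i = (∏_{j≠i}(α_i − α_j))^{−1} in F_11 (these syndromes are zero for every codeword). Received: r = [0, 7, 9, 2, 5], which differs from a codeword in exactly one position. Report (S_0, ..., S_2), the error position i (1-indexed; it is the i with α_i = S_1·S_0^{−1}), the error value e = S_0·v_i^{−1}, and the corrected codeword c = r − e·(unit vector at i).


S = (5, 5, 5), error at position 5, error magnitude e = 10, c = [0, 7, 9, 2, 6].

Step 1: column multipliers v_i = (∏_{j≠i}(α_i − α_j))^{−1} mod 11.
  i = 1 (α = 8): (8−9)(8−3)(8−2)(8−1) = (−1)·5·6·7 = −210 ≡ 10, so v_1 = 10^{−1} = 10 (mod 11).
  i = 2 (α = 9): (9−8)(9−3)(9−2)(9−1) = 1·6·7·8 = 336 ≡ 6, so v_2 = 6^{−1} = 2 (mod 11).
  i = 3 (α = 3): (3−8)(3−9)(3−2)(3−1) = (−5)·(−6)·1·2 = 60 ≡ 5, so v_3 = 5^{−1} = 9 (mod 11).
  i = 4 (α = 2): (2−8)(2−9)(2−3)(2−1) = (−6)·(−7)·(−1)·1 = −42 ≡ 2, so v_4 = 2^{−1} = 6 (mod 11).
  i = 5 (α = 1): (1−8)(1−9)(1−3)(1−2) = (−7)·(−8)·(−2)·(−1) = 112 ≡ 2, so v_5 = 2^{−1} = 6 (mod 11).
  v = [10, 2, 9, 6, 6].
Step 2: syndromes of r = [0, 7, 9, 2, 5] (all sums mod 11).
  S_0 = Σ v_i r_i = 10·0 + 2·7 + 9·9 + 6·2 + 6·5 = 137 ≡ 5.
  S_1 = Σ v_i α_i r_i = 10·8·0 + 2·9·7 + 9·3·9 + 6·2·2 + 6·1·5 = 423 ≡ 5.
  α_i^2 mod 11 = [9, 4, 9, 4, 1].
  S_2 = Σ v_i α_i^2 r_i = 10·9·0 + 2·4·7 + 9·9·9 + 6·4·2 + 6·1·5 = 863 ≡ 5.
  S = (5, 5, 5) ≠ 0, so r is not a codeword (an error is present).
Step 3: locate the error. For a single error e at position i, S_ℓ = v_i·e·α_i^ℓ, so α_err = S_1/S_0.
  S_0^{−1} = 5^{−1} = 9 (mod 11), so α_err = 5·9 = 45 ≡ 1 = α_5. Error position i = 5.
  Consistency check: S_2/S_1 = 5·9 = 45 ≡ 1 = α_err ✓ (single-error assumption holds).
Step 4: error magnitude e = S_0/v_5 = S_0·∏_{j≠5}(α_5 − α_j) = 5·2 = 10 ≡ 10 (mod 11).
Step 5: correct position 5: c_5 = r_5 − e = 5 − 10 ≡ 6 (mod 11). Hence c = [0, 7, 9, 2, 6].
  Check: interpolating c through the α_i gives m(x) = 10 + 7·x (degree < 2) with m(α_i) = c_i for every i, so c is indeed a codeword.


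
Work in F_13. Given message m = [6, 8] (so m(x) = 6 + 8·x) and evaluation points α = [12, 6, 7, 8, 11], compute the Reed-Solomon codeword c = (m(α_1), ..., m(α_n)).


c = [11, 2, 10, 5, 3]

Message polynomial: m(x) = 6 + 8·x (mod 13).
For each evaluation point α_i, compute m(α_i) mod 13:
  α_1 = 12: Horner steps 8 → 11, so m(12) = 11.
  α_2 = 6: Horner steps 8 → 2, so m(6) = 2.
  α_3 = 7: Horner steps 8 → 10, so m(7) = 10.
  α_4 = 8: Horner steps 8 → 5, so m(8) = 5.
  α_5 = 11: Horner steps 8 → 3, so m(11) = 3.
Codeword c = [11, 2, 10, 5, 3] ∈ F_13^5.


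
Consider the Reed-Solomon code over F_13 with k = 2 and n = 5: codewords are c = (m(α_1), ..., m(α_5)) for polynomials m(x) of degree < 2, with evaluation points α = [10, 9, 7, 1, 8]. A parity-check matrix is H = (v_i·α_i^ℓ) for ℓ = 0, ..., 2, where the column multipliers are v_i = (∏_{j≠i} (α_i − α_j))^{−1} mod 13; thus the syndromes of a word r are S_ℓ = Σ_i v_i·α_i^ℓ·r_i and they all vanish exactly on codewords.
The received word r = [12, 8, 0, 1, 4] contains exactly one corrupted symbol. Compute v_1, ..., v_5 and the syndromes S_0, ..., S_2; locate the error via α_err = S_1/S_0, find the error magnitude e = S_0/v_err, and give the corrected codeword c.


S = (8, 8, 8), error at position 4, error magnitude e = 12, c = [12, 8, 0, 2, 4].

Step 1: column multipliers v_i = (∏_{j≠i}(α_i − α_j))^{−1} mod 13.
  i = 1 (α = 10): (10−9)(10−7)(10−1)(10−8) = 1·3·9·2 = 54 ≡ 2, so v_1 = 2^{−1} = 7 (mod 13).
  i = 2 (α = 9): (9−10)(9−7)(9−1)(9−8) = (−1)·2·8·1 = −16 ≡ 10, so v_2 = 10^{−1} = 4 (mod 13).
  i = 3 (α = 7): (7−10)(7−9)(7−1)(7−8) = (−3)·(−2)·6·(−1) = −36 ≡ 3, so v_3 = 3^{−1} = 9 (mod 13).
  i = 4 (α = 1): (1−10)(1−9)(1−7)(1−8) = (−9)·(−8)·(−6)·(−7) = 3024 ≡ 8, so v_4 = 8^{−1} = 5 (mod 13).
  i = 5 (α = 8): (8−10)(8−9)(8−7)(8−1) = (−2)·(−1)·1·7 = 14 ≡ 1, so v_5 = 1^{−1} = 1 (mod 13).
  v = [7, 4, 9, 5, 1].
Step 2: syndromes of r = [12, 8, 0, 1, 4] (all sums mod 13).
  S_0 = Σ v_i r_i = 7·12 + 4·8 + 9·0 + 5·1 + 1·4 = 125 ≡ 8.
  S_1 = Σ v_i α_i r_i = 7·10·12 + 4·9·8 + 9·7·0 + 5·1·1 + 1·8·4 = 1165 ≡ 8.
  α_i^2 mod 13 = [9, 3, 10, 1, 12].
  S_2 = Σ v_i α_i^2 r_i = 7·9·12 + 4·3·8 + 9·10·0 + 5·1·1 + 1·12·4 = 905 ≡ 8.
  S = (8, 8, 8) ≠ 0, so r is not a codeword (an error is present).
Step 3: locate the error. For a single error e at position i, S_ℓ = v_i·e·α_i^ℓ, so α_err = S_1/S_0.
  S_0^{−1} = 8^{−1} = 5 (mod 13), so α_err = 8·5 = 40 ≡ 1 = α_4. Error position i = 4.
  Consistency check: S_2/S_1 = 8·5 = 40 ≡ 1 = α_err ✓ (single-error assumption holds).
Step 4: error magnitude e = S_0/v_4 = S_0·∏_{j≠4}(α_4 − α_j) = 8·8 = 64 ≡ 12 (mod 13).
Step 5: correct position 4: c_4 = r_4 − e = 1 − 12 ≡ 2 (mod 13). Hence c = [12, 8, 0, 2, 4].
  Check: interpolating c through the α_i gives m(x) = 11 + 4·x (degree < 2) with m(α_i) = c_i for every i, so c is indeed a codeword.


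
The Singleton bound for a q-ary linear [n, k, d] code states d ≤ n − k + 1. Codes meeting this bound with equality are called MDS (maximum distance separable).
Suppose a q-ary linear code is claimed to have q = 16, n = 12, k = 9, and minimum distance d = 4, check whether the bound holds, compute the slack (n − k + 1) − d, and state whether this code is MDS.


Singleton RHS = n − k + 1 = 4, slack = 0, bound satisfied, MDS.

Singleton bound: d ≤ n − k + 1.
Here n = 12, k = 9, so n − k + 1 = 4.
Given d = 4, check d ≤ 4: YES.
Slack = (n − k + 1) − d = 0.
The code is MDS (slack = 0).
Description: the claimed parameters are [12, 9, 4]_16; such a code would be MDS (meets Singleton bound).


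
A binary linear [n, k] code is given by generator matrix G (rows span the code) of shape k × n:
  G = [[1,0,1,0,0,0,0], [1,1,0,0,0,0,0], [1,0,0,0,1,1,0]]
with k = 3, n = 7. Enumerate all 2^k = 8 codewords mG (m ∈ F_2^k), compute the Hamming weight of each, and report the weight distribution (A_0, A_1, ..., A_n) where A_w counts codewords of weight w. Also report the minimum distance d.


Weight distribution: A_0 = 1, A_2 = 3, A_3 = 3, A_5 = 1. Minimum distance d = 2.

Enumerate all 2^3 = 8 messages m ∈ F_2^3.
For each, compute codeword c = mG in F_2^7, then tally its weight.
  m = 000 → c = 0000000, weight = 0.
  m = 100 → c = 1010000, weight = 2.
  m = 010 → c = 1100000, weight = 2.
  m = 110 → c = 0110000, weight = 2.
  m = 001 → c = 1000110, weight = 3.
  m = 101 → c = 0010110, weight = 3.
  m = 011 → c = 0100110, weight = 3.
  m = 111 → c = 1110110, weight = 5.
Tally weights:
  weight 0: 1 codewords.
  weight 2: 3 codewords.
  weight 3: 3 codewords.
  weight 5: 1 codewords.
Minimum distance d = smallest w > 0 with A_w > 0 = 2.
Sanity: Σ A_w = 8 = 2^3 = 8 ✓.


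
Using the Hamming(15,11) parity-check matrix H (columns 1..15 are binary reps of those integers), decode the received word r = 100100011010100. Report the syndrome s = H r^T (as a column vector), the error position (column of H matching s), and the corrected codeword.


s = (0, 0, 1, 0)^T, error position = 2, corrected codeword c = 110100011010100

Compute s = H r^T mod 2 one row at a time:
  s_1 = 1 + 1 + 0 + 1 + 0 + 1 + 0 + 0 = 4 ≡ 0 (mod 2).
  s_2 = 1 + 0 + 0 + 0 + 0 + 1 + 0 + 0 = 2 ≡ 0 (mod 2).
  s_3 = 0 + 0 + 0 + 0 + 0 + 1 + 0 + 0 = 1 ≡ 1 (mod 2).
  s_4 = 1 + 0 + 0 + 0 + 1 + 1 + 1 + 0 = 4 ≡ 0 (mod 2).
s = (0, 0, 1, 0)^T — this equals column 2 of H (binary 0010), so error is at position 2.
Correct: flip bit 2 of r = 100100011010100 to get c = 110100011010100.


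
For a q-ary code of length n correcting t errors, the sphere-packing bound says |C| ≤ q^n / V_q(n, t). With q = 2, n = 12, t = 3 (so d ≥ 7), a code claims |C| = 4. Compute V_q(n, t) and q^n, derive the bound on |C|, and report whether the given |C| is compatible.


V_q(n, t) = 299, q^n = 4096, Hamming bound = 13, |C| = 4 ≤ bound (satisfied).

Step 1: Compute V_q(n, t) = Σ_{j=0}^3 C(n, j) (q−1)^j.
  j = 0: C(12,0)·(1)^0 = 1·1 = 1.
  j = 1: C(12,1)·(1)^1 = 12·1 = 12.
  j = 2: C(12,2)·(1)^2 = 66·1 = 66.
  j = 3: C(12,3)·(1)^3 = 220·1 = 220.
  V_q(n, t) = 1 + 12 + 66 + 220 = 299.
Step 2: q^n = 2^12 = 4096.
Step 3: Hamming bound ⌊q^n / V_q(n,t)⌋ = ⌊4096/299⌋ = 13.
Step 4: Compare |C| = 4 to 13: satisfied.
The claimed |C| lies below the Hamming bound.


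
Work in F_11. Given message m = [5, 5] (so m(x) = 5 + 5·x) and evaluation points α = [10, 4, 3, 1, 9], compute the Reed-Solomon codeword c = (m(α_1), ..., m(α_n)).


c = [0, 3, 9, 10, 6]

Message polynomial: m(x) = 5 + 5·x (mod 11).
For each evaluation point α_i, compute m(α_i) mod 11:
  α_1 = 10: Horner steps 5 → 0, so m(10) = 0.
  α_2 = 4: Horner steps 5 → 3, so m(4) = 3.
  α_3 = 3: Horner steps 5 → 9, so m(3) = 9.
  α_4 = 1: Horner steps 5 → 10, so m(1) = 10.
  α_5 = 9: Horner steps 5 → 6, so m(9) = 6.
Codeword c = [0, 3, 9, 10, 6] ∈ F_11^5.


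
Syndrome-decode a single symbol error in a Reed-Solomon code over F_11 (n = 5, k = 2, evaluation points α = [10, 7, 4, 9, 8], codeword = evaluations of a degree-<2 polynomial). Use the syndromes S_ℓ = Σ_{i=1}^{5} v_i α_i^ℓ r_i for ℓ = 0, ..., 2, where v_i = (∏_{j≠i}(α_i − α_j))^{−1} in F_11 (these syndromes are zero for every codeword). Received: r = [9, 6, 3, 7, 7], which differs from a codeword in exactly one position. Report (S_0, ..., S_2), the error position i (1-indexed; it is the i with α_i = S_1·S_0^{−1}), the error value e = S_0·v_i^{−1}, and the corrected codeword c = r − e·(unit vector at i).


S = (10, 2, 7), error at position 4, error magnitude e = 10, c = [9, 6, 3, 8, 7].

Step 1: column multipliers v_i = (∏_{j≠i}(α_i − α_j))^{−1} mod 11.
  i = 1 (α = 10): (10−7)(10−4)(10−9)(10−8) = 3·6·1·2 = 36 ≡ 3, so v_1 = 3^{−1} = 4 (mod 11).
  i = 2 (α = 7): (7−10)(7−4)(7−9)(7−8) = (−3)·3·(−2)·(−1) = −18 ≡ 4, so v_2 = 4^{−1} = 3 (mod 11).
  i = 3 (α = 4): (4−10)(4−7)(4−9)(4−8) = (−6)·(−3)·(−5)·(−4) = 360 ≡ 8, so v_3 = 8^{−1} = 7 (mod 11).
  i = 4 (α = 9): (9−10)(9−7)(9−4)(9−8) = (−1)·2·5·1 = −10 ≡ 1, so v_4 = 1^{−1} = 1 (mod 11).
  i = 5 (α = 8): (8−10)(8−7)(8−4)(8−9) = (−2)·1·4·(−1) = 8 ≡ 8, so v_5 = 8^{−1} = 7 (mod 11).
  v = [4, 3, 7, 1, 7].
Step 2: syndromes of r = [9, 6, 3, 7, 7] (all sums mod 11).
  S_0 = Σ v_i r_i = 4·9 + 3·6 + 7·3 + 1·7 + 7·7 = 131 ≡ 10.
  S_1 = Σ v_i α_i r_i = 4·10·9 + 3·7·6 + 7·4·3 + 1·9·7 + 7·8·7 = 1025 ≡ 2.
  α_i^2 mod 11 = [1, 5, 5, 4, 9].
  S_2 = Σ v_i α_i^2 r_i = 4·1·9 + 3·5·6 + 7·5·3 + 1·4·7 + 7·9·7 = 700 ≡ 7.
  S = (10, 2, 7) ≠ 0, so r is not a codeword (an error is present).
Step 3: locate the error. For a single error e at position i, S_ℓ = v_i·e·α_i^ℓ, so α_err = S_1/S_0.
  S_0^{−1} = 10^{−1} = 10 (mod 11), so α_err = 2·10 = 20 ≡ 9 = α_4. Error position i = 4.
  Consistency check: S_2/S_1 = 7·6 = 42 ≡ 9 = α_err ✓ (single-error assumption holds).
Step 4: error magnitude e = S_0/v_4 = S_0·∏_{j≠4}(α_4 − α_j) = 10·1 = 10 ≡ 10 (mod 11).
Step 5: correct position 4: c_4 = r_4 − e = 7 − 10 ≡ 8 (mod 11). Hence c = [9, 6, 3, 8, 7].
  Check: interpolating c through the α_i gives m(x) = 10 + 1·x (degree < 2) with m(α_i) = c_i for every i, so c is indeed a codeword.


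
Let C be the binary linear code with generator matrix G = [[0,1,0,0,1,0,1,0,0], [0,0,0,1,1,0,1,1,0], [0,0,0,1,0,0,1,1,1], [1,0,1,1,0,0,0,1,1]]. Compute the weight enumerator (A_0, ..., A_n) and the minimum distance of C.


Weight distribution: A_0 = 1, A_2 = 1, A_3 = 4, A_4 = 4, A_5 = 4, A_6 = 1, A_8 = 1. Minimum distance d = 2.

Enumerate all 2^4 = 16 messages m ∈ F_2^4.
For each, compute codeword c = mG in F_2^9, then tally its weight.
  m = 0000 → c = 000000000, weight = 0.
  m = 1000 → c = 010010100, weight = 3.
  m = 0100 → c = 000110110, weight = 4.
  m = 1100 → c = 010100010, weight = 3.
  m = 0010 → c = 000100111, weight = 4.
  m = 1010 → c = 010110011, weight = 5.
  m = 0110 → c = 000010001, weight = 2.
  m = 1110 → c = 010000101, weight = 3.
  m = 0001 → c = 101100011, weight = 5.
  m = 1001 → c = 111110111, weight = 8.
  m = 0101 → c = 101010101, weight = 5.
  m = 1101 → c = 111000001, weight = 4.
  m = 0011 → c = 101000100, weight = 3.
  m = 1011 → c = 111010000, weight = 4.
  m = 0111 → c = 101110010, weight = 5.
  m = 1111 → c = 111100110, weight = 6.
Tally weights:
  weight 0: 1 codewords.
  weight 2: 1 codewords.
  weight 3: 4 codewords.
  weight 4: 4 codewords.
  weight 5: 4 codewords.
  weight 6: 1 codewords.
  weight 8: 1 codewords.
Minimum distance d = smallest w > 0 with A_w > 0 = 2.
Sanity: Σ A_w = 16 = 2^4 = 16 ✓.


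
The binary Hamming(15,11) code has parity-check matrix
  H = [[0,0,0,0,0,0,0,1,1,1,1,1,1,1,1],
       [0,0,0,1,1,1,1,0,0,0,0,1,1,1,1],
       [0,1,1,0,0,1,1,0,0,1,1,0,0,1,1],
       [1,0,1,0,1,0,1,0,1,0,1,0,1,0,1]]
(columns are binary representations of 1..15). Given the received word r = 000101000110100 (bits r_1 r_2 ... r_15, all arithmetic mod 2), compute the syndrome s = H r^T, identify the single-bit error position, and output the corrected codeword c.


s = (1, 1, 1, 0)^T, error position = 14, corrected codeword c = 000101000110110

Compute s = H r^T mod 2 one row at a time:
  s_1 = 0 + 0 + 1 + 1 + 0 + 1 + 0 + 0 = 3 ≡ 1 (mod 2).
  s_2 = 1 + 0 + 1 + 0 + 0 + 1 + 0 + 0 = 3 ≡ 1 (mod 2).
  s_3 = 0 + 0 + 1 + 0 + 1 + 1 + 0 + 0 = 3 ≡ 1 (mod 2).
  s_4 = 0 + 0 + 0 + 0 + 0 + 1 + 1 + 0 = 2 ≡ 0 (mod 2).
s = (1, 1, 1, 0)^T — this equals column 14 of H (binary 1110), so error is at position 14.
Correct: flip bit 14 of r = 000101000110100 to get c = 000101000110110.


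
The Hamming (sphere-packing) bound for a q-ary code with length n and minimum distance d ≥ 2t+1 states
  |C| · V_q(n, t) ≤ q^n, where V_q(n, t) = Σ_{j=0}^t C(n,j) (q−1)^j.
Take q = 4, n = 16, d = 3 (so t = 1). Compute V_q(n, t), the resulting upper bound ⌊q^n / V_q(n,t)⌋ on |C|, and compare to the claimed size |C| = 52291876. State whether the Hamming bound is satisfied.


V_q(n, t) = 49, q^n = 4294967296, Hamming bound = 87652393, |C| = 52291876 ≤ bound (satisfied).

Step 1: Compute V_q(n, t) = Σ_{j=0}^1 C(n, j) (q−1)^j.
  j = 0: C(16,0)·(3)^0 = 1·1 = 1.
  j = 1: C(16,1)·(3)^1 = 16·3 = 48.
  V_q(n, t) = 1 + 48 = 49.
Step 2: q^n = 4^16 = 4294967296.
Step 3: Hamming bound ⌊q^n / V_q(n,t)⌋ = ⌊4294967296/49⌋ = 87652393.
Step 4: Compare |C| = 52291876 to 87652393: satisfied.
The claimed |C| lies below the Hamming bound.


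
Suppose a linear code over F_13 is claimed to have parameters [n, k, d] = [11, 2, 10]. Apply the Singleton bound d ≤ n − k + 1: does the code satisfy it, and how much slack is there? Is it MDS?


Singleton RHS = n − k + 1 = 10, slack = 0, bound satisfied, MDS.

Singleton bound: d ≤ n − k + 1.
Here n = 11, k = 2, so n − k + 1 = 10.
Given d = 10, check d ≤ 10: YES.
Slack = (n − k + 1) − d = 0.
The code is MDS (slack = 0).
Description: the claimed parameters are [11, 2, 10]_13; such a code would be MDS (meets Singleton bound).


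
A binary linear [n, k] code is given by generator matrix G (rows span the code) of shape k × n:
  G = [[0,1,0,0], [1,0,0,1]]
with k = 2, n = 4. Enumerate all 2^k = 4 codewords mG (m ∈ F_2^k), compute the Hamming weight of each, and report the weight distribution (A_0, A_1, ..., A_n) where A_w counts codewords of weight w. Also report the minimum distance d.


Weight distribution: A_0 = 1, A_1 = 1, A_2 = 1, A_3 = 1. Minimum distance d = 1.

Enumerate all 2^2 = 4 messages m ∈ F_2^2.
For each, compute codeword c = mG in F_2^4, then tally its weight.
  m = 00 → c = 0000, weight = 0.
  m = 10 → c = 0100, weight = 1.
  m = 01 → c = 1001, weight = 2.
  m = 11 → c = 1101, weight = 3.
Tally weights:
  weight 0: 1 codewords.
  weight 1: 1 codewords.
  weight 2: 1 codewords.
  weight 3: 1 codewords.
Minimum distance d = smallest w > 0 with A_w > 0 = 1.
Sanity: Σ A_w = 4 = 2^2 = 4 ✓.


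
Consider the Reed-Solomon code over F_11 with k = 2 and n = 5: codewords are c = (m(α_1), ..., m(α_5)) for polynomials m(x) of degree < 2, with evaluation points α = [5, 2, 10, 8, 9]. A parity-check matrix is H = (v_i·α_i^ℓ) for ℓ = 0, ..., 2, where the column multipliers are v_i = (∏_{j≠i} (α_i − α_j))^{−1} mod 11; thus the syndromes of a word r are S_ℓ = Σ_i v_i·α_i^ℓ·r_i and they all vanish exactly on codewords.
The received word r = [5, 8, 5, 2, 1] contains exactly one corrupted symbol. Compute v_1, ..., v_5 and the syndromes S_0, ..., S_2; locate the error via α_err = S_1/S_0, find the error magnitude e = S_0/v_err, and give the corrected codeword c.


S = (9, 2, 9), error at position 3, error magnitude e = 5, c = [5, 8, 0, 2, 1].

Step 1: column multipliers v_i = (∏_{j≠i}(α_i − α_j))^{−1} mod 11.
  i = 1 (α = 5): (5−2)(5−10)(5−8)(5−9) = 3·(−5)·(−3)·(−4) = −180 ≡ 7, so v_1 = 7^{−1} = 8 (mod 11).
  i = 2 (α = 2): (2−5)(2−10)(2−8)(2−9) = (−3)·(−8)·(−6)·(−7) = 1008 ≡ 7, so v_2 = 7^{−1} = 8 (mod 11).
  i = 3 (α = 10): (10−5)(10−2)(10−8)(10−9) = 5·8·2·1 = 80 ≡ 3, so v_3 = 3^{−1} = 4 (mod 11).
  i = 4 (α = 8): (8−5)(8−2)(8−10)(8−9) = 3·6·(−2)·(−1) = 36 ≡ 3, so v_4 = 3^{−1} = 4 (mod 11).
  i = 5 (α = 9): (9−5)(9−2)(9−10)(9−8) = 4·7·(−1)·1 = −28 ≡ 5, so v_5 = 5^{−1} = 9 (mod 11).
  v = [8, 8, 4, 4, 9].
Step 2: syndromes of r = [5, 8, 5, 2, 1] (all sums mod 11).
  S_0 = Σ v_i r_i = 8·5 + 8·8 + 4·5 + 4·2 + 9·1 = 141 ≡ 9.
  S_1 = Σ v_i α_i r_i = 8·5·5 + 8·2·8 + 4·10·5 + 4·8·2 + 9·9·1 = 673 ≡ 2.
  α_i^2 mod 11 = [3, 4, 1, 9, 4].
  S_2 = Σ v_i α_i^2 r_i = 8·3·5 + 8·4·8 + 4·1·5 + 4·9·2 + 9·4·1 = 504 ≡ 9.
  S = (9, 2, 9) ≠ 0, so r is not a codeword (an error is present).
Step 3: locate the error. For a single error e at position i, S_ℓ = v_i·e·α_i^ℓ, so α_err = S_1/S_0.
  S_0^{−1} = 9^{−1} = 5 (mod 11), so α_err = 2·5 = 10 ≡ 10 = α_3. Error position i = 3.
  Consistency check: S_2/S_1 = 9·6 = 54 ≡ 10 = α_err ✓ (single-error assumption holds).
Step 4: error magnitude e = S_0/v_3 = S_0·∏_{j≠3}(α_3 − α_j) = 9·3 = 27 ≡ 5 (mod 11).
Step 5: correct position 3: c_3 = r_3 − e = 5 − 5 ≡ 0 (mod 11). Hence c = [5, 8, 0, 2, 1].
  Check: interpolating c through the α_i gives m(x) = 10 + 10·x (degree < 2) with m(α_i) = c_i for every i, so c is indeed a codeword.


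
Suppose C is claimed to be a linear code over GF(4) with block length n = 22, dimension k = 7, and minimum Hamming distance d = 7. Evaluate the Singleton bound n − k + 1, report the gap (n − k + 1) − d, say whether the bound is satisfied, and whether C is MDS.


Singleton RHS = n − k + 1 = 16, slack = 9, bound satisfied, not MDS.

Singleton bound: d ≤ n − k + 1.
Here n = 22, k = 7, so n − k + 1 = 16.
Given d = 7, check d ≤ 16: YES.
Slack = (n − k + 1) − d = 9.
The code is NOT MDS (slack = 9 > 0).
Description: the claimed parameters are [22, 7, 7]_4; such a code would be non-MDS.


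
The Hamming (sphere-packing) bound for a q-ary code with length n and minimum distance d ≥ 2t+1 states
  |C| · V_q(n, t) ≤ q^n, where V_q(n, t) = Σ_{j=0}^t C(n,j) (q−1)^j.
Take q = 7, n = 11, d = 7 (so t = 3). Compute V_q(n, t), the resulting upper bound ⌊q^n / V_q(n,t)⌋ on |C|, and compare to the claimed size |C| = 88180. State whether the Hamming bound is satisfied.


V_q(n, t) = 37687, q^n = 1977326743, Hamming bound = 52467, |C| = 88180 > bound (violated).

Step 1: Compute V_q(n, t) = Σ_{j=0}^3 C(n, j) (q−1)^j.
  j = 0: C(11,0)·(6)^0 = 1·1 = 1.
  j = 1: C(11,1)·(6)^1 = 11·6 = 66.
  j = 2: C(11,2)·(6)^2 = 55·36 = 1980.
  j = 3: C(11,3)·(6)^3 = 165·216 = 35640.
  V_q(n, t) = 1 + 66 + 1980 + 35640 = 37687.
Step 2: q^n = 7^11 = 1977326743.
Step 3: Hamming bound ⌊q^n / V_q(n,t)⌋ = ⌊1977326743/37687⌋ = 52467.
Step 4: Compare |C| = 88180 to 52467: violated.
The claimed |C| lies above the Hamming bound, so no 7-ary code of length 11 with d ≥ 7 can have 88180 codewords.


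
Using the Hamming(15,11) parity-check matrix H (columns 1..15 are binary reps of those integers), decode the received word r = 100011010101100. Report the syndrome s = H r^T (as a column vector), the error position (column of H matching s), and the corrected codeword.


s = (0, 0, 0, 1)^T, error position = 1, corrected codeword c = 000011010101100

Compute s = H r^T mod 2 one row at a time:
  s_1 = 1 + 0 + 1 + 0 + 1 + 1 + 0 + 0 = 4 ≡ 0 (mod 2).
  s_2 = 0 + 1 + 1 + 0 + 1 + 1 + 0 + 0 = 4 ≡ 0 (mod 2).
  s_3 = 0 + 0 + 1 + 0 + 1 + 0 + 0 + 0 = 2 ≡ 0 (mod 2).
  s_4 = 1 + 0 + 1 + 0 + 0 + 0 + 1 + 0 = 3 ≡ 1 (mod 2).
s = (0, 0, 0, 1)^T — this equals column 1 of H (binary 0001), so error is at position 1.
Correct: flip bit 1 of r = 100011010101100 to get c = 000011010101100.


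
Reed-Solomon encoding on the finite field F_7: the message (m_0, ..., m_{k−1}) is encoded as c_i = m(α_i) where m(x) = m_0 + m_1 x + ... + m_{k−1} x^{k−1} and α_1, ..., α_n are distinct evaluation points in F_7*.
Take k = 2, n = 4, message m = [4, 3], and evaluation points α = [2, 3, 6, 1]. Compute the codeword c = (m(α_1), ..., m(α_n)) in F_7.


c = [3, 6, 1, 0]

Message polynomial: m(x) = 4 + 3·x (mod 7).
For each evaluation point α_i, compute m(α_i) mod 7:
  α_1 = 2: Horner steps 3 → 3, so m(2) = 3.
  α_2 = 3: Horner steps 3 → 6, so m(3) = 6.
  α_3 = 6: Horner steps 3 → 1, so m(6) = 1.
  α_4 = 1: Horner steps 3 → 0, so m(1) = 0.
Codeword c = [3, 6, 1, 0] ∈ F_7^4.


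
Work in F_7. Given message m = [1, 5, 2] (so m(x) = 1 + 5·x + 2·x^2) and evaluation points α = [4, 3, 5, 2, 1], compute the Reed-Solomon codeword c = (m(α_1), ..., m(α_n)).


c = [4, 6, 6, 5, 1]

Message polynomial: m(x) = 1 + 5·x + 2·x^2 (mod 7).
For each evaluation point α_i, compute m(α_i) mod 7:
  α_1 = 4: Horner steps 2 → 6 → 4, so m(4) = 4.
  α_2 = 3: Horner steps 2 → 4 → 6, so m(3) = 6.
  α_3 = 5: Horner steps 2 → 1 → 6, so m(5) = 6.
  α_4 = 2: Horner steps 2 → 2 → 5, so m(2) = 5.
  α_5 = 1: Horner steps 2 → 0 → 1, so m(1) = 1.
Codeword c = [4, 6, 6, 5, 1] ∈ F_7^5.


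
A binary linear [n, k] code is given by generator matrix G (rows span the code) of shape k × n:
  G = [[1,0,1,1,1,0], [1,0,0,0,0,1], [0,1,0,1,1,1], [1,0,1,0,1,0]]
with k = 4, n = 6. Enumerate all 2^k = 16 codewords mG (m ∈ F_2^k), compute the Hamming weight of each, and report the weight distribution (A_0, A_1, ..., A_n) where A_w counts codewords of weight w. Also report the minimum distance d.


Weight distribution: A_0 = 1, A_1 = 1, A_2 = 2, A_3 = 6, A_4 = 5, A_5 = 1. Minimum distance d = 1.

Enumerate all 2^4 = 16 messages m ∈ F_2^4.
For each, compute codeword c = mG in F_2^6, then tally its weight.
  m = 0000 → c = 000000, weight = 0.
  m = 1000 → c = 101110, weight = 4.
  m = 0100 → c = 100001, weight = 2.
  m = 1100 → c = 001111, weight = 4.
  m = 0010 → c = 010111, weight = 4.
  m = 1010 → c = 111001, weight = 4.
  m = 0110 → c = 110110, weight = 4.
  m = 1110 → c = 011000, weight = 2.
  m = 0001 → c = 101010, weight = 3.
  m = 1001 → c = 000100, weight = 1.
  m = 0101 → c = 001011, weight = 3.
  m = 1101 → c = 100101, weight = 3.
  m = 0011 → c = 111101, weight = 5.
  m = 1011 → c = 010011, weight = 3.
  m = 0111 → c = 011100, weight = 3.
  m = 1111 → c = 110010, weight = 3.
Tally weights:
  weight 0: 1 codewords.
  weight 1: 1 codewords.
  weight 2: 2 codewords.
  weight 3: 6 codewords.
  weight 4: 5 codewords.
  weight 5: 1 codewords.
Minimum distance d = smallest w > 0 with A_w > 0 = 1.
Sanity: Σ A_w = 16 = 2^4 = 16 ✓.


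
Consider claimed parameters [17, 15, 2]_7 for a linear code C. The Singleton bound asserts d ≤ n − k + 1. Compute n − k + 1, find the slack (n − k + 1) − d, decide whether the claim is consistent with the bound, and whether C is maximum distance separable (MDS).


Singleton RHS = n − k + 1 = 3, slack = 1, bound satisfied, not MDS.

Singleton bound: d ≤ n − k + 1.
Here n = 17, k = 15, so n − k + 1 = 3.
Given d = 2, check d ≤ 3: YES.
Slack = (n − k + 1) − d = 1.
The code is NOT MDS (slack = 1 > 0).
Description: the claimed parameters are [17, 15, 2]_7; such a code would be non-MDS.


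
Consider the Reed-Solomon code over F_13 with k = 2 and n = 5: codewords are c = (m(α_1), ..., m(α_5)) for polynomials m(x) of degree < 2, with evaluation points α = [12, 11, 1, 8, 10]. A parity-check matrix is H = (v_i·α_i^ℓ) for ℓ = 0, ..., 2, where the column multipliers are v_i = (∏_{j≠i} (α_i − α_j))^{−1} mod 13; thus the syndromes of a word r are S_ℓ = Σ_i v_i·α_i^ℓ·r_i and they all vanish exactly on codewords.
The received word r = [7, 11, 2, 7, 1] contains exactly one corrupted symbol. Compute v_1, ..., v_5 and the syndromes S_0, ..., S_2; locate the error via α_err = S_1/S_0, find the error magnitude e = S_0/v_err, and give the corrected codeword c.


S = (9, 4, 9), error at position 1, error magnitude e = 12, c = [8, 11, 2, 7, 1].

Step 1: column multipliers v_i = (∏_{j≠i}(α_i − α_j))^{−1} mod 13.
  i = 1 (α = 12): (12−11)(12−1)(12−8)(12−10) = 1·11·4·2 = 88 ≡ 10, so v_1 = 10^{−1} = 4 (mod 13).
  i = 2 (α = 11): (11−12)(11−1)(11−8)(11−10) = (−1)·10·3·1 = −30 ≡ 9, so v_2 = 9^{−1} = 3 (mod 13).
  i = 3 (α = 1): (1−12)(1−11)(1−8)(1−10) = (−11)·(−10)·(−7)·(−9) = 6930 ≡ 1, so v_3 = 1^{−1} = 1 (mod 13).
  i = 4 (α = 8): (8−12)(8−11)(8−1)(8−10) = (−4)·(−3)·7·(−2) = −168 ≡ 1, so v_4 = 1^{−1} = 1 (mod 13).
  i = 5 (α = 10): (10−12)(10−11)(10−1)(10−8) = (−2)·(−1)·9·2 = 36 ≡ 10, so v_5 = 10^{−1} = 4 (mod 13).
  v = [4, 3, 1, 1, 4].
Step 2: syndromes of r = [7, 11, 2, 7, 1] (all sums mod 13).
  S_0 = Σ v_i r_i = 4·7 + 3·11 + 1·2 + 1·7 + 4·1 = 74 ≡ 9.
  S_1 = Σ v_i α_i r_i = 4·12·7 + 3·11·11 + 1·1·2 + 1·8·7 + 4·10·1 = 797 ≡ 4.
  α_i^2 mod 13 = [1, 4, 1, 12, 9].
  S_2 = Σ v_i α_i^2 r_i = 4·1·7 + 3·4·11 + 1·1·2 + 1·12·7 + 4·9·1 = 282 ≡ 9.
  S = (9, 4, 9) ≠ 0, so r is not a codeword (an error is present).
Step 3: locate the error. For a single error e at position i, S_ℓ = v_i·e·α_i^ℓ, so α_err = S_1/S_0.
  S_0^{−1} = 9^{−1} = 3 (mod 13), so α_err = 4·3 = 12 ≡ 12 = α_1. Error position i = 1.
  Consistency check: S_2/S_1 = 9·10 = 90 ≡ 12 = α_err ✓ (single-error assumption holds).
Step 4: error magnitude e = S_0/v_1 = S_0·∏_{j≠1}(α_1 − α_j) = 9·10 = 90 ≡ 12 (mod 13).
Step 5: correct position 1: c_1 = r_1 − e = 7 − 12 ≡ 8 (mod 13). Hence c = [8, 11, 2, 7, 1].
  Check: interpolating c through the α_i gives m(x) = 5 + 10·x (degree < 2) with m(α_i) = c_i for every i, so c is indeed a codeword.


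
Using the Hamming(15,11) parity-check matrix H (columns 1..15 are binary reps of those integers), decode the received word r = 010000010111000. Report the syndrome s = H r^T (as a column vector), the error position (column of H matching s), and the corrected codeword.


s = (0, 1, 1, 1)^T, error position = 7, corrected codeword c = 010000110111000

Compute s = H r^T mod 2 one row at a time:
  s_1 = 1 + 0 + 1 + 1 + 1 + 0 + 0 + 0 = 4 ≡ 0 (mod 2).
  s_2 = 0 + 0 + 0 + 0 + 1 + 0 + 0 + 0 = 1 ≡ 1 (mod 2).
  s_3 = 1 + 0 + 0 + 0 + 1 + 1 + 0 + 0 = 3 ≡ 1 (mod 2).
  s_4 = 0 + 0 + 0 + 0 + 0 + 1 + 0 + 0 = 1 ≡ 1 (mod 2).
s = (0, 1, 1, 1)^T — this equals column 7 of H (binary 0111), so error is at position 7.
Correct: flip bit 7 of r = 010000010111000 to get c = 010000110111000.


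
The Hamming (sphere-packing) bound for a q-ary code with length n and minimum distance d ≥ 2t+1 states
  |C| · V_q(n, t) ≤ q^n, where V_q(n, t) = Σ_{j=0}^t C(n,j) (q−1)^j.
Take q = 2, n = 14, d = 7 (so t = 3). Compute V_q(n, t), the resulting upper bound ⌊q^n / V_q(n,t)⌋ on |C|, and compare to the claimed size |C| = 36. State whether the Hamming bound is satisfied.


V_q(n, t) = 470, q^n = 16384, Hamming bound = 34, |C| = 36 > bound (violated).

Step 1: Compute V_q(n, t) = Σ_{j=0}^3 C(n, j) (q−1)^j.
  j = 0: C(14,0)·(1)^0 = 1·1 = 1.
  j = 1: C(14,1)·(1)^1 = 14·1 = 14.
  j = 2: C(14,2)·(1)^2 = 91·1 = 91.
  j = 3: C(14,3)·(1)^3 = 364·1 = 364.
  V_q(n, t) = 1 + 14 + 91 + 364 = 470.
Step 2: q^n = 2^14 = 16384.
Step 3: Hamming bound ⌊q^n / V_q(n,t)⌋ = ⌊16384/470⌋ = 34.
Step 4: Compare |C| = 36 to 34: violated.
The claimed |C| lies above the Hamming bound, so no 2-ary code of length 14 with d ≥ 7 can have 36 codewords.


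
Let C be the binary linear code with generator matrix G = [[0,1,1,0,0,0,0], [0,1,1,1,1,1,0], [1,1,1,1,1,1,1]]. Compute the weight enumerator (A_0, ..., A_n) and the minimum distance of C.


Weight distribution: A_0 = 1, A_2 = 2, A_3 = 1, A_4 = 1, A_5 = 2, A_7 = 1. Minimum distance d = 2.

Enumerate all 2^3 = 8 messages m ∈ F_2^3.
For each, compute codeword c = mG in F_2^7, then tally its weight.
  m = 000 → c = 0000000, weight = 0.
  m = 100 → c = 0110000, weight = 2.
  m = 010 → c = 0111110, weight = 5.
  m = 110 → c = 0001110, weight = 3.
  m = 001 → c = 1111111, weight = 7.
  m = 101 → c = 1001111, weight = 5.
  m = 011 → c = 1000001, weight = 2.
  m = 111 → c = 1110001, weight = 4.
Tally weights:
  weight 0: 1 codewords.
  weight 2: 2 codewords.
  weight 3: 1 codewords.
  weight 4: 1 codewords.
  weight 5: 2 codewords.
  weight 7: 1 codewords.
Minimum distance d = smallest w > 0 with A_w > 0 = 2.
Sanity: Σ A_w = 8 = 2^3 = 8 ✓.


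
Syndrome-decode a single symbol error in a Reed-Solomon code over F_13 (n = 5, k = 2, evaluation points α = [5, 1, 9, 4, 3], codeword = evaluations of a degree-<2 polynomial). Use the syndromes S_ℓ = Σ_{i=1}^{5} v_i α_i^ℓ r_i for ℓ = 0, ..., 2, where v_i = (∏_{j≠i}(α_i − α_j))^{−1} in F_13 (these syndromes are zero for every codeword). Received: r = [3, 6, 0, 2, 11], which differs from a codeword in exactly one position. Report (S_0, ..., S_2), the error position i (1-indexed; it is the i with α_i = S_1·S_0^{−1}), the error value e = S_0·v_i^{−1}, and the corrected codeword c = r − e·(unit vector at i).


S = (4, 3, 12), error at position 4, error magnitude e = 8, c = [3, 6, 0, 7, 11].

Step 1: column multipliers v_i = (∏_{j≠i}(α_i − α_j))^{−1} mod 13.
  i = 1 (α = 5): (5−1)(5−9)(5−4)(5−3) = 4·(−4)·1·2 = −32 ≡ 7, so v_1 = 7^{−1} = 2 (mod 13).
  i = 2 (α = 1): (1−5)(1−9)(1−4)(1−3) = (−4)·(−8)·(−3)·(−2) = 192 ≡ 10, so v_2 = 10^{−1} = 4 (mod 13).
  i = 3 (α = 9): (9−5)(9−1)(9−4)(9−3) = 4·8·5·6 = 960 ≡ 11, so v_3 = 11^{−1} = 6 (mod 13).
  i = 4 (α = 4): (4−5)(4−1)(4−9)(4−3) = (−1)·3·(−5)·1 = 15 ≡ 2, so v_4 = 2^{−1} = 7 (mod 13).
  i = 5 (α = 3): (3−5)(3−1)(3−9)(3−4) = (−2)·2·(−6)·(−1) = −24 ≡ 2, so v_5 = 2^{−1} = 7 (mod 13).
  v = [2, 4, 6, 7, 7].
Step 2: syndromes of r = [3, 6, 0, 2, 11] (all sums mod 13).
  S_0 = Σ v_i r_i = 2·3 + 4·6 + 6·0 + 7·2 + 7·11 = 121 ≡ 4.
  S_1 = Σ v_i α_i r_i = 2·5·3 + 4·1·6 + 6·9·0 + 7·4·2 + 7·3·11 = 341 ≡ 3.
  α_i^2 mod 13 = [12, 1, 3, 3, 9].
  S_2 = Σ v_i α_i^2 r_i = 2·12·3 + 4·1·6 + 6·3·0 + 7·3·2 + 7·9·11 = 831 ≡ 12.
  S = (4, 3, 12) ≠ 0, so r is not a codeword (an error is present).
Step 3: locate the error. For a single error e at position i, S_ℓ = v_i·e·α_i^ℓ, so α_err = S_1/S_0.
  S_0^{−1} = 4^{−1} = 10 (mod 13), so α_err = 3·10 = 30 ≡ 4 = α_4. Error position i = 4.
  Consistency check: S_2/S_1 = 12·9 = 108 ≡ 4 = α_err ✓ (single-error assumption holds).
Step 4: error magnitude e = S_0/v_4 = S_0·∏_{j≠4}(α_4 − α_j) = 4·2 = 8 ≡ 8 (mod 13).
Step 5: correct position 4: c_4 = r_4 − e = 2 − 8 ≡ 7 (mod 13). Hence c = [3, 6, 0, 7, 11].
  Check: interpolating c through the α_i gives m(x) = 10 + 9·x (degree < 2) with m(α_i) = c_i for every i, so c is indeed a codeword.


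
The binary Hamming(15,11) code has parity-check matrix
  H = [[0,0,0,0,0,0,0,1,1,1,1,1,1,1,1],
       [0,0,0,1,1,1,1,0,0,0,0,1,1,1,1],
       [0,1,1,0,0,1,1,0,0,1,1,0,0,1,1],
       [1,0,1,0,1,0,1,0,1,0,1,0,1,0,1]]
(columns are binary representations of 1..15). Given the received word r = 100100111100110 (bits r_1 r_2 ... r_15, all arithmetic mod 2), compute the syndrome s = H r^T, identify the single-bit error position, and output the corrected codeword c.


s = (1, 0, 1, 0)^T, error position = 10, corrected codeword c = 100100111000110

Compute s = H r^T mod 2 one row at a time:
  s_1 = 1 + 1 + 1 + 0 + 0 + 1 + 1 + 0 = 5 ≡ 1 (mod 2).
  s_2 = 1 + 0 + 0 + 1 + 0 + 1 + 1 + 0 = 4 ≡ 0 (mod 2).
  s_3 = 0 + 0 + 0 + 1 + 1 + 0 + 1 + 0 = 3 ≡ 1 (mod 2).
  s_4 = 1 + 0 + 0 + 1 + 1 + 0 + 1 + 0 = 4 ≡ 0 (mod 2).
s = (1, 0, 1, 0)^T — this equals column 10 of H (binary 1010), so error is at position 10.
Correct: flip bit 10 of r = 100100111100110 to get c = 100100111000110.


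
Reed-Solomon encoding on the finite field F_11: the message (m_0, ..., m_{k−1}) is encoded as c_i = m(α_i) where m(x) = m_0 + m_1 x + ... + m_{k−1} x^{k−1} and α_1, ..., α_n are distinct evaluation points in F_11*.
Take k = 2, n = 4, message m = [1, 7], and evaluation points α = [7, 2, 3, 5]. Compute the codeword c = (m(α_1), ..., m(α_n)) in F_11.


c = [6, 4, 0, 3]

Message polynomial: m(x) = 1 + 7·x (mod 11).
For each evaluation point α_i, compute m(α_i) mod 11:
  α_1 = 7: Horner steps 7 → 6, so m(7) = 6.
  α_2 = 2: Horner steps 7 → 4, so m(2) = 4.
  α_3 = 3: Horner steps 7 → 0, so m(3) = 0.
  α_4 = 5: Horner steps 7 → 3, so m(5) = 3.
Codeword c = [6, 4, 0, 3] ∈ F_11^4.


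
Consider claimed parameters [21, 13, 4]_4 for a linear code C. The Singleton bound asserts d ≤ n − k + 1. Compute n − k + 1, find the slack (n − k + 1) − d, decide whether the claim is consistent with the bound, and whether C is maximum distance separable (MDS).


Singleton RHS = n − k + 1 = 9, slack = 5, bound satisfied, not MDS.

Singleton bound: d ≤ n − k + 1.
Here n = 21, k = 13, so n − k + 1 = 9.
Given d = 4, check d ≤ 9: YES.
Slack = (n − k + 1) − d = 5.
The code is NOT MDS (slack = 5 > 0).
Description: the claimed parameters are [21, 13, 4]_4; such a code would be non-MDS.


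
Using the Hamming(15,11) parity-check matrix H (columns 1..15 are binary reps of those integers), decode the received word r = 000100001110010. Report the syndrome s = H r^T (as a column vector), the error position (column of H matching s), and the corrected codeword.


s = (0, 0, 1, 0)^T, error position = 2, corrected codeword c = 010100001110010

Compute s = H r^T mod 2 one row at a time:
  s_1 = 0 + 1 + 1 + 1 + 0 + 0 + 1 + 0 = 4 ≡ 0 (mod 2).
  s_2 = 1 + 0 + 0 + 0 + 0 + 0 + 1 + 0 = 2 ≡ 0 (mod 2).
  s_3 = 0 + 0 + 0 + 0 + 1 + 1 + 1 + 0 = 3 ≡ 1 (mod 2).
  s_4 = 0 + 0 + 0 + 0 + 1 + 1 + 0 + 0 = 2 ≡ 0 (mod 2).
s = (0, 0, 1, 0)^T — this equals column 2 of H (binary 0010), so error is at position 2.
Correct: flip bit 2 of r = 000100001110010 to get c = 010100001110010.
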